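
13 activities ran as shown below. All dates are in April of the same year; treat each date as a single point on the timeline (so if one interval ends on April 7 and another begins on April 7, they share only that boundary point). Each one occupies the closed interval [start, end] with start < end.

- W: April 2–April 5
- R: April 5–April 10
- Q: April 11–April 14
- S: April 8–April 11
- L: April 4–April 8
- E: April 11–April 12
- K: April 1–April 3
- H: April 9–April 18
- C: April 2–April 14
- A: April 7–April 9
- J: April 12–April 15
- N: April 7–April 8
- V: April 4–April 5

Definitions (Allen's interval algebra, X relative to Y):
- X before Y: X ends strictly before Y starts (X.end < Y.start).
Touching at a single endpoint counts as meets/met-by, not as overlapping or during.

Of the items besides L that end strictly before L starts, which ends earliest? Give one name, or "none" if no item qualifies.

K

Target L = [April 4, April 8].
A [April 7, April 9] → overlapped-by → excluded.
C [April 2, April 14] → contains → excluded.
E [April 11, April 12] → after → excluded.
H [April 9, April 18] → after → excluded.
J [April 12, April 15] → after → excluded.
K [April 1, April 3] → before → candidate.
N [April 7, April 8] → finishes → excluded.
Q [April 11, April 14] → after → excluded.
R [April 5, April 10] → overlapped-by → excluded.
S [April 8, April 11] → met-by → excluded.
V [April 4, April 5] → starts → excluded.
W [April 2, April 5] → overlaps → excluded.
Among candidates, earliest end is April 3 → K.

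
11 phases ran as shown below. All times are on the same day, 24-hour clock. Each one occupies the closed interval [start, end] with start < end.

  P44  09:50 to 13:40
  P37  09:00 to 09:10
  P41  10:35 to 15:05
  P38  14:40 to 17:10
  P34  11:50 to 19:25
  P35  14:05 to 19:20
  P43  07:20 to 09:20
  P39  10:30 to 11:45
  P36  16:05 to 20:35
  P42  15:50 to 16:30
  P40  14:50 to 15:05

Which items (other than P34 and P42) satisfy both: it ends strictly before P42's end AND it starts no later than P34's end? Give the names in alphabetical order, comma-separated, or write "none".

P37, P39, P40, P41, P43, P44

Conditions: its end is strictly before P42's end (X.end < 16:30) AND its start is no later than P34's end (X.start <= 19:25).
P35: end 19:20 < 16:30? ✗; start 14:05 <= 19:25? ✓ → no.
P36: end 20:35 < 16:30? ✗; start 16:05 <= 19:25? ✓ → no.
P37: end 09:10 < 16:30? ✓; start 09:00 <= 19:25? ✓ → yes.
P38: end 17:10 < 16:30? ✗; start 14:40 <= 19:25? ✓ → no.
P39: end 11:45 < 16:30? ✓; start 10:30 <= 19:25? ✓ → yes.
P40: end 15:05 < 16:30? ✓; start 14:50 <= 19:25? ✓ → yes.
P41: end 15:05 < 16:30? ✓; start 10:35 <= 19:25? ✓ → yes.
P43: end 09:20 < 16:30? ✓; start 07:20 <= 19:25? ✓ → yes.
P44: end 13:40 < 16:30? ✓; start 09:50 <= 19:25? ✓ → yes.
Result: P37, P39, P40, P41, P43, P44.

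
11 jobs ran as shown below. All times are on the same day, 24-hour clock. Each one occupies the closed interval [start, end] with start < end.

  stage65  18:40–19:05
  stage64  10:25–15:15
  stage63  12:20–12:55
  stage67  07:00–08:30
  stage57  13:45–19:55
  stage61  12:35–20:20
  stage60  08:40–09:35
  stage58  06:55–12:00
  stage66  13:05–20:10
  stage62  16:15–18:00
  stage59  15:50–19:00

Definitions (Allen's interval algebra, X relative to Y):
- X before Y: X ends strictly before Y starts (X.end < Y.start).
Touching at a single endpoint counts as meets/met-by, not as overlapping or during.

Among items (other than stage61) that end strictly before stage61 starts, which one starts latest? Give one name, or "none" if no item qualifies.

stage60

Target stage61 = [12:35, 20:20].
stage57 [13:45, 19:55] → during → excluded.
stage58 [06:55, 12:00] → before → candidate.
stage59 [15:50, 19:00] → during → excluded.
stage60 [08:40, 09:35] → before → candidate.
stage62 [16:15, 18:00] → during → excluded.
stage63 [12:20, 12:55] → overlaps → excluded.
stage64 [10:25, 15:15] → overlaps → excluded.
stage65 [18:40, 19:05] → during → excluded.
stage66 [13:05, 20:10] → during → excluded.
stage67 [07:00, 08:30] → before → candidate.
Among candidates, latest start is 08:40 → stage60.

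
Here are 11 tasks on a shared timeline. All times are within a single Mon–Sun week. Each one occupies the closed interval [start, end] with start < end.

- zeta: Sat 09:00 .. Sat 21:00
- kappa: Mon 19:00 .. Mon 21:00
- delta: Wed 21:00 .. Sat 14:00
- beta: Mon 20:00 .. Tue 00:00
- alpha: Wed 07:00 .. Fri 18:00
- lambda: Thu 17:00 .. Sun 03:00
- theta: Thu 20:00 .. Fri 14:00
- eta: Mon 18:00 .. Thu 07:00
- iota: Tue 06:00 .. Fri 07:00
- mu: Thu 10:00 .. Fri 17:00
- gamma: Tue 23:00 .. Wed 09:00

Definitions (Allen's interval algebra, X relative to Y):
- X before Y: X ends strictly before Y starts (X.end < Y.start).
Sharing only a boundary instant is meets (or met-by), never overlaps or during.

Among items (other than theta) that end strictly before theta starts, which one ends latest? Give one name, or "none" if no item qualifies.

Target theta = [Thu 20:00, Fri 14:00].
alpha [Wed 07:00, Fri 18:00] → contains → excluded.
beta [Mon 20:00, Tue 00:00] → before → candidate.
delta [Wed 21:00, Sat 14:00] → contains → excluded.
eta [Mon 18:00, Thu 07:00] → before → candidate.
gamma [Tue 23:00, Wed 09:00] → before → candidate.
iota [Tue 06:00, Fri 07:00] → overlaps → excluded.
kappa [Mon 19:00, Mon 21:00] → before → candidate.
lambda [Thu 17:00, Sun 03:00] → contains → excluded.
mu [Thu 10:00, Fri 17:00] → contains → excluded.
zeta [Sat 09:00, Sat 21:00] → after → excluded.
Among candidates, latest end is Thu 07:00 → eta.

eta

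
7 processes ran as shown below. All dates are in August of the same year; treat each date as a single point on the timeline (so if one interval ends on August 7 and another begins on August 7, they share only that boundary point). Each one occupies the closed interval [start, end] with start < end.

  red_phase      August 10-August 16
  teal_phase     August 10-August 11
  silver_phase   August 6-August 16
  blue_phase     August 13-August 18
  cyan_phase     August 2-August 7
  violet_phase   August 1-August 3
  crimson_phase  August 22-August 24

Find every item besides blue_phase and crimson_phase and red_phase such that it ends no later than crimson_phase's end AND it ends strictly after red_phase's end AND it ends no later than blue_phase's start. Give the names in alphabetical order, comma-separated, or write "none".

Conditions: its end is no later than crimson_phase's end (X.end <= August 24) AND its end is strictly after red_phase's end (X.end > August 16) AND its end is no later than blue_phase's start (X.end <= August 13).
cyan_phase: end August 7 <= August 24? ✓; end August 7 > August 16? ✗; end August 7 <= August 13? ✓ → no.
silver_phase: end August 16 <= August 24? ✓; end August 16 > August 16? ✗; end August 16 <= August 13? ✗ → no.
teal_phase: end August 11 <= August 24? ✓; end August 11 > August 16? ✗; end August 11 <= August 13? ✓ → no.
violet_phase: end August 3 <= August 24? ✓; end August 3 > August 16? ✗; end August 3 <= August 13? ✓ → no.
Result: none.

none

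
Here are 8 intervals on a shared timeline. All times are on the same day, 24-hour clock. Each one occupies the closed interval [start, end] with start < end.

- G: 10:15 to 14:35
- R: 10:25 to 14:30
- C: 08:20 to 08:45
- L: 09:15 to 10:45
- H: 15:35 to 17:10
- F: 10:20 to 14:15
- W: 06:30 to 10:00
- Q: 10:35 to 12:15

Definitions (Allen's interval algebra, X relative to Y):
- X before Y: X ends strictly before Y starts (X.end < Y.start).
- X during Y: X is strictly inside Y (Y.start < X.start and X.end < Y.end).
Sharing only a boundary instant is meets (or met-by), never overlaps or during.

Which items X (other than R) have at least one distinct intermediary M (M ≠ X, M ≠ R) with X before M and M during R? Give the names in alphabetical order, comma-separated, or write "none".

C, W

Target R = [10:25, 14:30].
Intermediaries M with M during R: Q.
Via Q — items with X before Q: C, W.
Union: C, W.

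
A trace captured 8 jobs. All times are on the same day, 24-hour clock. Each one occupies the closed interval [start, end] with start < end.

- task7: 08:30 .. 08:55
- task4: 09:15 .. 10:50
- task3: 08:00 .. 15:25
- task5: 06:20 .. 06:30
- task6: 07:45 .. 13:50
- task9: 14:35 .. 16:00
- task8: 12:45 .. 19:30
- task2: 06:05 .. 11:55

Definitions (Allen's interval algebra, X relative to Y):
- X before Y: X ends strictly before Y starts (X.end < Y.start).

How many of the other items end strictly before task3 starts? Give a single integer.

Target task3 = [08:00, 15:25].
task2 [06:05, 11:55] → overlaps → no.
task4 [09:15, 10:50] → during → no.
task5 [06:20, 06:30] → before → counts.
task6 [07:45, 13:50] → overlaps → no.
task7 [08:30, 08:55] → during → no.
task8 [12:45, 19:30] → overlapped-by → no.
task9 [14:35, 16:00] → overlapped-by → no.
Total: 1.

1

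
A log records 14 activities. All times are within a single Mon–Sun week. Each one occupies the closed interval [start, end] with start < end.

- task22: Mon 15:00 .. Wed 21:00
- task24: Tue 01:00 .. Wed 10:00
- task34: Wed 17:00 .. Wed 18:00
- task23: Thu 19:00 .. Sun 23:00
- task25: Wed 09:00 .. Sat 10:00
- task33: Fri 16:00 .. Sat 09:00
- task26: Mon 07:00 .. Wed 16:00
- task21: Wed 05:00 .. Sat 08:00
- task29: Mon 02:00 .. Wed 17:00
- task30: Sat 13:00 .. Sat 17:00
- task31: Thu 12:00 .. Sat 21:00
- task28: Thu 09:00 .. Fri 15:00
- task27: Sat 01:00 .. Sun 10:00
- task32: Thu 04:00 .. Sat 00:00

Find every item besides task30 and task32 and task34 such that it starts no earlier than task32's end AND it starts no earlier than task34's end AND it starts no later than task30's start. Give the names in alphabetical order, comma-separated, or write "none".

Conditions: its start is no earlier than task32's end (X.start >= Sat 00:00) AND its start is no earlier than task34's end (X.start >= Wed 18:00) AND its start is no later than task30's start (X.start <= Sat 13:00).
task21: start Wed 05:00 >= Sat 00:00? ✗; start Wed 05:00 >= Wed 18:00? ✗; start Wed 05:00 <= Sat 13:00? ✓ → no.
task22: start Mon 15:00 >= Sat 00:00? ✗; start Mon 15:00 >= Wed 18:00? ✗; start Mon 15:00 <= Sat 13:00? ✓ → no.
task23: start Thu 19:00 >= Sat 00:00? ✗; start Thu 19:00 >= Wed 18:00? ✓; start Thu 19:00 <= Sat 13:00? ✓ → no.
task24: start Tue 01:00 >= Sat 00:00? ✗; start Tue 01:00 >= Wed 18:00? ✗; start Tue 01:00 <= Sat 13:00? ✓ → no.
task25: start Wed 09:00 >= Sat 00:00? ✗; start Wed 09:00 >= Wed 18:00? ✗; start Wed 09:00 <= Sat 13:00? ✓ → no.
task26: start Mon 07:00 >= Sat 00:00? ✗; start Mon 07:00 >= Wed 18:00? ✗; start Mon 07:00 <= Sat 13:00? ✓ → no.
task27: start Sat 01:00 >= Sat 00:00? ✓; start Sat 01:00 >= Wed 18:00? ✓; start Sat 01:00 <= Sat 13:00? ✓ → yes.
task28: start Thu 09:00 >= Sat 00:00? ✗; start Thu 09:00 >= Wed 18:00? ✓; start Thu 09:00 <= Sat 13:00? ✓ → no.
task29: start Mon 02:00 >= Sat 00:00? ✗; start Mon 02:00 >= Wed 18:00? ✗; start Mon 02:00 <= Sat 13:00? ✓ → no.
task31: start Thu 12:00 >= Sat 00:00? ✗; start Thu 12:00 >= Wed 18:00? ✓; start Thu 12:00 <= Sat 13:00? ✓ → no.
task33: start Fri 16:00 >= Sat 00:00? ✗; start Fri 16:00 >= Wed 18:00? ✓; start Fri 16:00 <= Sat 13:00? ✓ → no.
Result: task27.

task27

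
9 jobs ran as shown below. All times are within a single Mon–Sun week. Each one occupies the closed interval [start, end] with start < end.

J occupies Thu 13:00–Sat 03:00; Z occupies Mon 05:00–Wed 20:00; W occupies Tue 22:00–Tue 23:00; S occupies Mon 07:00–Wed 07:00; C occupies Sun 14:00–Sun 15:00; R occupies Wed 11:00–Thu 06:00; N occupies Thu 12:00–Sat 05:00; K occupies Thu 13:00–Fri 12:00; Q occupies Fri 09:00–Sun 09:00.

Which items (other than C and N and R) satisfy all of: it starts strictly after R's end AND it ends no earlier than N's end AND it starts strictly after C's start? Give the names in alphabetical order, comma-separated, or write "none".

Conditions: its start is strictly after R's end (X.start > Thu 06:00) AND its end is no earlier than N's end (X.end >= Sat 05:00) AND its start is strictly after C's start (X.start > Sun 14:00).
J: start Thu 13:00 > Thu 06:00? ✓; end Sat 03:00 >= Sat 05:00? ✗; start Thu 13:00 > Sun 14:00? ✗ → no.
K: start Thu 13:00 > Thu 06:00? ✓; end Fri 12:00 >= Sat 05:00? ✗; start Thu 13:00 > Sun 14:00? ✗ → no.
Q: start Fri 09:00 > Thu 06:00? ✓; end Sun 09:00 >= Sat 05:00? ✓; start Fri 09:00 > Sun 14:00? ✗ → no.
S: start Mon 07:00 > Thu 06:00? ✗; end Wed 07:00 >= Sat 05:00? ✗; start Mon 07:00 > Sun 14:00? ✗ → no.
W: start Tue 22:00 > Thu 06:00? ✗; end Tue 23:00 >= Sat 05:00? ✗; start Tue 22:00 > Sun 14:00? ✗ → no.
Z: start Mon 05:00 > Thu 06:00? ✗; end Wed 20:00 >= Sat 05:00? ✗; start Mon 05:00 > Sun 14:00? ✗ → no.
Result: none.

none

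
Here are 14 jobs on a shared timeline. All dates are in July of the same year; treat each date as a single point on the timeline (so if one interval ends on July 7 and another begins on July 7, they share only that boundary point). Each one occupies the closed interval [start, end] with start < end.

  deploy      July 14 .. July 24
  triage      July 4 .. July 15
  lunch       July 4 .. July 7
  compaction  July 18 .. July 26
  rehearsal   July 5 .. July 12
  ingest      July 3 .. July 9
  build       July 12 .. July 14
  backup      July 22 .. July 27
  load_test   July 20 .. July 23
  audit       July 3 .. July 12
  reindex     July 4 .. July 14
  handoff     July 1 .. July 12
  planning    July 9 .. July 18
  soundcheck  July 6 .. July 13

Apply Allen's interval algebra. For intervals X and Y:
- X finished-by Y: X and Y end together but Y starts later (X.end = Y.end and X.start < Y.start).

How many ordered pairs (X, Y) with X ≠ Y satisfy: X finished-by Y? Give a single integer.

Checking all 182 ordered pairs for relation 'finished-by'; matching pairs in alphabetical order:
(audit, rehearsal): audit finished-by rehearsal ✓
(handoff, audit): handoff finished-by audit ✓
(handoff, rehearsal): handoff finished-by rehearsal ✓
(reindex, build): reindex finished-by build ✓
Count: 4.

4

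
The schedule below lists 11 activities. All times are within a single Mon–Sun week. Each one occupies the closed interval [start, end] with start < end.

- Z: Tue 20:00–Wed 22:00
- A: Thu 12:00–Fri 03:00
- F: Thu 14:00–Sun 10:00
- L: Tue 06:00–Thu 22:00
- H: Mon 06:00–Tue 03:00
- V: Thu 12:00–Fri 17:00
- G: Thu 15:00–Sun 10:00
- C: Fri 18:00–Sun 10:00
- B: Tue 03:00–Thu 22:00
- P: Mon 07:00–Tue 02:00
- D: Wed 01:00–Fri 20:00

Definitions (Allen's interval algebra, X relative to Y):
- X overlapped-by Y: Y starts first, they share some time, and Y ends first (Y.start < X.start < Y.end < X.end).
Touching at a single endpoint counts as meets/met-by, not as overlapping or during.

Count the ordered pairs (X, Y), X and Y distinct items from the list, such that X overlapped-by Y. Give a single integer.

Checking all 110 ordered pairs for relation 'overlapped-by'; matching pairs in alphabetical order:
(A, B): A overlapped-by B ✓
(A, L): A overlapped-by L ✓
(C, D): C overlapped-by D ✓
(D, B): D overlapped-by B ✓
(D, L): D overlapped-by L ✓
(D, Z): D overlapped-by Z ✓
(F, A): F overlapped-by A ✓
(F, B): F overlapped-by B ✓
(F, D): F overlapped-by D ✓
(F, L): F overlapped-by L ✓
(F, V): F overlapped-by V ✓
(G, A): G overlapped-by A ✓
(G, B): G overlapped-by B ✓
(G, D): G overlapped-by D ✓
(G, L): G overlapped-by L ✓
(G, V): G overlapped-by V ✓
(V, B): V overlapped-by B ✓
(V, L): V overlapped-by L ✓
Count: 18.

18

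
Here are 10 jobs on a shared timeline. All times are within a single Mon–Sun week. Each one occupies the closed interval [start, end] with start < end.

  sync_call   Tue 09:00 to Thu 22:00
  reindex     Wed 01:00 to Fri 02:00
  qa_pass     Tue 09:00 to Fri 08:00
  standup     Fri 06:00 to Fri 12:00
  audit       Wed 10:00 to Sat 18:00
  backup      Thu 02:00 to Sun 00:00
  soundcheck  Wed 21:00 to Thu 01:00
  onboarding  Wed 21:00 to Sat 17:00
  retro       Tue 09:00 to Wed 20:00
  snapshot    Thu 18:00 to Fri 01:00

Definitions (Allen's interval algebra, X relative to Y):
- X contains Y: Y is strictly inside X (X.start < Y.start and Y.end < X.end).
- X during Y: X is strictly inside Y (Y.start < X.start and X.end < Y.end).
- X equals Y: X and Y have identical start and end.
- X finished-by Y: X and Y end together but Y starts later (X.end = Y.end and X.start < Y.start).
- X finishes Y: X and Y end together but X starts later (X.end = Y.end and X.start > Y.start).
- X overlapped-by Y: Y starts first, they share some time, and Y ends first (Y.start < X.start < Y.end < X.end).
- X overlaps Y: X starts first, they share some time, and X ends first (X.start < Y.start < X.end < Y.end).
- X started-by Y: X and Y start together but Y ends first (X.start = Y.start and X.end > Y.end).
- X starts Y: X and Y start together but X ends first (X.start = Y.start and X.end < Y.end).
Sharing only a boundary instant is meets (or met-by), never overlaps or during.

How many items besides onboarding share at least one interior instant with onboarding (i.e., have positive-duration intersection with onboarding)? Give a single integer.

Target onboarding = [Wed 21:00, Sat 17:00].
audit [Wed 10:00, Sat 18:00] → contains → counts.
backup [Thu 02:00, Sun 00:00] → overlapped-by → counts.
qa_pass [Tue 09:00, Fri 08:00] → overlaps → counts.
reindex [Wed 01:00, Fri 02:00] → overlaps → counts.
retro [Tue 09:00, Wed 20:00] → before → no.
snapshot [Thu 18:00, Fri 01:00] → during → counts.
soundcheck [Wed 21:00, Thu 01:00] → starts → counts.
standup [Fri 06:00, Fri 12:00] → during → counts.
sync_call [Tue 09:00, Thu 22:00] → overlaps → counts.
Total: 8.

8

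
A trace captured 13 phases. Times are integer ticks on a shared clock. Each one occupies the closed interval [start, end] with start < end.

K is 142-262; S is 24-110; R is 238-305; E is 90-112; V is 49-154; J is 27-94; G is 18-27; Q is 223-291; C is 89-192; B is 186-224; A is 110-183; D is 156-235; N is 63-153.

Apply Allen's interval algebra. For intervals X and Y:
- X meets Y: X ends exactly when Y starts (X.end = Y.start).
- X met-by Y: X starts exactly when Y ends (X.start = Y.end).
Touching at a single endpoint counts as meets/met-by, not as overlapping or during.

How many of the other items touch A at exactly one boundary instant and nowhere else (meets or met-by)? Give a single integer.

Target A = [110, 183].
B [186, 224] → after → no.
C [89, 192] → contains → no.
D [156, 235] → overlapped-by → no.
E [90, 112] → overlaps → no.
G [18, 27] → before → no.
J [27, 94] → before → no.
K [142, 262] → overlapped-by → no.
N [63, 153] → overlaps → no.
Q [223, 291] → after → no.
R [238, 305] → after → no.
S [24, 110] → meets → counts.
V [49, 154] → overlaps → no.
Total: 1.

1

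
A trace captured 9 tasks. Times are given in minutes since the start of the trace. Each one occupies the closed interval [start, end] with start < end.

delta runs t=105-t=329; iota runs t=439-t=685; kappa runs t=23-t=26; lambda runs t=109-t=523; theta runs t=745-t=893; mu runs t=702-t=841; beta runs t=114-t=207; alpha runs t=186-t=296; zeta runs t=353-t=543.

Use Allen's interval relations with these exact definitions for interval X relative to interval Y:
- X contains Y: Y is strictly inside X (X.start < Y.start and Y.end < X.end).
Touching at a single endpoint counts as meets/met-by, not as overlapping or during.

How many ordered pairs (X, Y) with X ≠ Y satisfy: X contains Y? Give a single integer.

Checking all 72 ordered pairs for relation 'contains'; matching pairs in alphabetical order:
(delta, alpha): delta contains alpha ✓
(delta, beta): delta contains beta ✓
(lambda, alpha): lambda contains alpha ✓
(lambda, beta): lambda contains beta ✓
Count: 4.

4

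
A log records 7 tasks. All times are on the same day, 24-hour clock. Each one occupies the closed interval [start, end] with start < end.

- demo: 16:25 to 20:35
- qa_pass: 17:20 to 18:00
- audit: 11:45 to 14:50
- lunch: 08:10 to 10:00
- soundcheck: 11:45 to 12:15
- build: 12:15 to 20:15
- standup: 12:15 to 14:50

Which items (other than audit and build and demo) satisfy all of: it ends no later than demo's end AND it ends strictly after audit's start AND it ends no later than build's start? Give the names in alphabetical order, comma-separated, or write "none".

Conditions: its end is no later than demo's end (X.end <= 20:35) AND its end is strictly after audit's start (X.end > 11:45) AND its end is no later than build's start (X.end <= 12:15).
lunch: end 10:00 <= 20:35? ✓; end 10:00 > 11:45? ✗; end 10:00 <= 12:15? ✓ → no.
qa_pass: end 18:00 <= 20:35? ✓; end 18:00 > 11:45? ✓; end 18:00 <= 12:15? ✗ → no.
soundcheck: end 12:15 <= 20:35? ✓; end 12:15 > 11:45? ✓; end 12:15 <= 12:15? ✓ → yes.
standup: end 14:50 <= 20:35? ✓; end 14:50 > 11:45? ✓; end 14:50 <= 12:15? ✗ → no.
Result: soundcheck.

soundcheck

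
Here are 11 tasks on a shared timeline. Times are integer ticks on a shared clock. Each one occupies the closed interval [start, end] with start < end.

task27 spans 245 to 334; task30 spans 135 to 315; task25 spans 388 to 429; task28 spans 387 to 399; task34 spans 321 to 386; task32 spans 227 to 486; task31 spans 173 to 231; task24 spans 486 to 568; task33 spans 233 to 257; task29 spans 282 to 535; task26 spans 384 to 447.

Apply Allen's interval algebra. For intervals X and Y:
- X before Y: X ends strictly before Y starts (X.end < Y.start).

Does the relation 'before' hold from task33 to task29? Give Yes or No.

task33 = [233, 257], task29 = [282, 535].
Actual relation of task33 to task29: before.
Asked whether 'before' holds → Yes.

Yes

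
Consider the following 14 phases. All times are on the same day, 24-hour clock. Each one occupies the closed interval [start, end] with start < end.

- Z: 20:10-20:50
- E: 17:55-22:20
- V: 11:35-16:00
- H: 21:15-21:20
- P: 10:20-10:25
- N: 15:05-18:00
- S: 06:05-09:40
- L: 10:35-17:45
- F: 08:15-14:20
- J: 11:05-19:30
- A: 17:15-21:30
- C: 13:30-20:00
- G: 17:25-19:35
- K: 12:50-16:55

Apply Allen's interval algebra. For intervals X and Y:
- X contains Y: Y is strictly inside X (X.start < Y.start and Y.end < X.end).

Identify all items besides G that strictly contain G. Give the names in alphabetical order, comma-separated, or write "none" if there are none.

A, C

Target G = [17:25, 19:35].
A [17:15, 21:30] → contains → yes.
C [13:30, 20:00] → contains → yes.
E [17:55, 22:20] → overlapped-by → no.
F [08:15, 14:20] → before → no.
H [21:15, 21:20] → after → no.
J [11:05, 19:30] → overlaps → no.
K [12:50, 16:55] → before → no.
L [10:35, 17:45] → overlaps → no.
N [15:05, 18:00] → overlaps → no.
P [10:20, 10:25] → before → no.
S [06:05, 09:40] → before → no.
V [11:35, 16:00] → before → no.
Z [20:10, 20:50] → after → no.
Result: A, C.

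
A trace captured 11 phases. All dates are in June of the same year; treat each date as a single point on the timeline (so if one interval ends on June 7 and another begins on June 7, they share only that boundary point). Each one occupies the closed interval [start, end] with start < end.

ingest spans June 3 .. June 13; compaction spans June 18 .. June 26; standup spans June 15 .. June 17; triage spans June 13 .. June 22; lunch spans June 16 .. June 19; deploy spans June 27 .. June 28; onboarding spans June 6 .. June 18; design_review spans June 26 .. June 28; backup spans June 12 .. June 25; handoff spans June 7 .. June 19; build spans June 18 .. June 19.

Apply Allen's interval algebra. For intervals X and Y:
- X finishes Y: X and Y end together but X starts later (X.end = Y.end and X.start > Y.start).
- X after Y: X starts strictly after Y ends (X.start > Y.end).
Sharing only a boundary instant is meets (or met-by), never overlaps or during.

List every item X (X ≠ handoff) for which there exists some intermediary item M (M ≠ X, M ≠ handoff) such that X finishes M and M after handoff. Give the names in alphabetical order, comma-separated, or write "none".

Target handoff = [June 7, June 19].
Intermediaries M with M after handoff: deploy, design_review.
Via deploy — items with X finishes deploy: none.
Via design_review — items with X finishes design_review: deploy.
Union: deploy.

deploy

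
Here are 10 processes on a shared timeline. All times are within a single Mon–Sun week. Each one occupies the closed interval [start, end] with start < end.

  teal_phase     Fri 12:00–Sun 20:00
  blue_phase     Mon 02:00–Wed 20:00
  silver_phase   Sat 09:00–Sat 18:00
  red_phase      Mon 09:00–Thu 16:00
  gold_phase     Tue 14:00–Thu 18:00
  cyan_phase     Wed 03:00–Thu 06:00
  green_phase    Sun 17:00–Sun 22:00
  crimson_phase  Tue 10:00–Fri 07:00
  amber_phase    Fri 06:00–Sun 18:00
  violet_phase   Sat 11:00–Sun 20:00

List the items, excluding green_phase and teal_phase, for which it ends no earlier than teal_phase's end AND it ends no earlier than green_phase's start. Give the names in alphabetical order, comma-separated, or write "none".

violet_phase

Conditions: its end is no earlier than teal_phase's end (X.end >= Sun 20:00) AND its end is no earlier than green_phase's start (X.end >= Sun 17:00).
amber_phase: end Sun 18:00 >= Sun 20:00? ✗; end Sun 18:00 >= Sun 17:00? ✓ → no.
blue_phase: end Wed 20:00 >= Sun 20:00? ✗; end Wed 20:00 >= Sun 17:00? ✗ → no.
crimson_phase: end Fri 07:00 >= Sun 20:00? ✗; end Fri 07:00 >= Sun 17:00? ✗ → no.
cyan_phase: end Thu 06:00 >= Sun 20:00? ✗; end Thu 06:00 >= Sun 17:00? ✗ → no.
gold_phase: end Thu 18:00 >= Sun 20:00? ✗; end Thu 18:00 >= Sun 17:00? ✗ → no.
red_phase: end Thu 16:00 >= Sun 20:00? ✗; end Thu 16:00 >= Sun 17:00? ✗ → no.
silver_phase: end Sat 18:00 >= Sun 20:00? ✗; end Sat 18:00 >= Sun 17:00? ✗ → no.
violet_phase: end Sun 20:00 >= Sun 20:00? ✓; end Sun 20:00 >= Sun 17:00? ✓ → yes.
Result: violet_phase.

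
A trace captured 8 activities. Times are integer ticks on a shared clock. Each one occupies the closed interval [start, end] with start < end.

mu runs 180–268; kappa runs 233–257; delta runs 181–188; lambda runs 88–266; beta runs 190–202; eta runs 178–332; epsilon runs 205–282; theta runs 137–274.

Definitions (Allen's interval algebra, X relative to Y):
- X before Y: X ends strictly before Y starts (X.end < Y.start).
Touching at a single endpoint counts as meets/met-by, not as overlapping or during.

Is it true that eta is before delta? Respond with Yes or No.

eta = [178, 332], delta = [181, 188].
Actual relation of eta to delta: contains.
Asked whether 'before' holds → No.

No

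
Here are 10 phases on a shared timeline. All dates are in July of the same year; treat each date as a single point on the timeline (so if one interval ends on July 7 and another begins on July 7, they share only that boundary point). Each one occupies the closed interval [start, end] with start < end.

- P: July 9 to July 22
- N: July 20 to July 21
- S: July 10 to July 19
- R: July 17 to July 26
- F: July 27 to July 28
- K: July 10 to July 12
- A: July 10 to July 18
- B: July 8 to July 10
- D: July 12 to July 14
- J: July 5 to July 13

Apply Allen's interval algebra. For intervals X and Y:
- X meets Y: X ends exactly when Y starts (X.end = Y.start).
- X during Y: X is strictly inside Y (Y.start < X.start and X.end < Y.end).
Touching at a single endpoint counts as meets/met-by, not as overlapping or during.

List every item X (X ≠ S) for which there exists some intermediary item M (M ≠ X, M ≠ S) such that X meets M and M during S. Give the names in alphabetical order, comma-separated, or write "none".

Target S = [July 10, July 19].
Intermediaries M with M during S: D.
Via D — items with X meets D: K.
Union: K.

K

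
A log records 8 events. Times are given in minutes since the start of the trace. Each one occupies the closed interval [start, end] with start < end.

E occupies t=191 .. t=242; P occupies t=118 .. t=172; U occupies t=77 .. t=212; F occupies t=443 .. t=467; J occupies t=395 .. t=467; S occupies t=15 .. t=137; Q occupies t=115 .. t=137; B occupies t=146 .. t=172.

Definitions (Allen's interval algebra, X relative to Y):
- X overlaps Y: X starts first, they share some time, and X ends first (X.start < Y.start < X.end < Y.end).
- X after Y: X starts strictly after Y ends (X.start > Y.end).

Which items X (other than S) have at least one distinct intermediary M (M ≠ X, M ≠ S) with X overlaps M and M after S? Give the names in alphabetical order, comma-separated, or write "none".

U

Target S = [t=15, t=137].
Intermediaries M with M after S: B, E, F, J.
Via B — items with X overlaps B: none.
Via E — items with X overlaps E: U.
Via F — items with X overlaps F: none.
Via J — items with X overlaps J: none.
Union: U.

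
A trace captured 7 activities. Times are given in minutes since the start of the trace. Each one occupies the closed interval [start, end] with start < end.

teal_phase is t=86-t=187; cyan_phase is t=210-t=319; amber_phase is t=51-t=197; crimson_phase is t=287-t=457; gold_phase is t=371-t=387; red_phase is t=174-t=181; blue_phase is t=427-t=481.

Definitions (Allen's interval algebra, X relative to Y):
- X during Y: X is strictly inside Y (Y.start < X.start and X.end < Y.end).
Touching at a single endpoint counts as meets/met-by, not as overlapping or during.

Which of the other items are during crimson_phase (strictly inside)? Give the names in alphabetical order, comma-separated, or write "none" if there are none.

Target crimson_phase = [t=287, t=457].
amber_phase [t=51, t=197] → before → no.
blue_phase [t=427, t=481] → overlapped-by → no.
cyan_phase [t=210, t=319] → overlaps → no.
gold_phase [t=371, t=387] → during → yes.
red_phase [t=174, t=181] → before → no.
teal_phase [t=86, t=187] → before → no.
Result: gold_phase.

gold_phase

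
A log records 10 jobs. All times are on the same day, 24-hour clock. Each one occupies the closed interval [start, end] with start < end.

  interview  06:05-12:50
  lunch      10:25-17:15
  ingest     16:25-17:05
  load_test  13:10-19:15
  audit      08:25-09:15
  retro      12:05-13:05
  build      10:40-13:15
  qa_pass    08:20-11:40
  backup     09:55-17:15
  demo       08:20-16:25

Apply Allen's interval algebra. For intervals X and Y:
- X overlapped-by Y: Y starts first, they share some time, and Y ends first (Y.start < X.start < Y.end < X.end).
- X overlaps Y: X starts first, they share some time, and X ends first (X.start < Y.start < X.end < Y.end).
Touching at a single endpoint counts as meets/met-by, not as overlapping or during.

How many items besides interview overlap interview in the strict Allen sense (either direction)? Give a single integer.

Target interview = [06:05, 12:50].
audit [08:25, 09:15] → during → no.
backup [09:55, 17:15] → overlapped-by → counts.
build [10:40, 13:15] → overlapped-by → counts.
demo [08:20, 16:25] → overlapped-by → counts.
ingest [16:25, 17:05] → after → no.
load_test [13:10, 19:15] → after → no.
lunch [10:25, 17:15] → overlapped-by → counts.
qa_pass [08:20, 11:40] → during → no.
retro [12:05, 13:05] → overlapped-by → counts.
Total: 5.

5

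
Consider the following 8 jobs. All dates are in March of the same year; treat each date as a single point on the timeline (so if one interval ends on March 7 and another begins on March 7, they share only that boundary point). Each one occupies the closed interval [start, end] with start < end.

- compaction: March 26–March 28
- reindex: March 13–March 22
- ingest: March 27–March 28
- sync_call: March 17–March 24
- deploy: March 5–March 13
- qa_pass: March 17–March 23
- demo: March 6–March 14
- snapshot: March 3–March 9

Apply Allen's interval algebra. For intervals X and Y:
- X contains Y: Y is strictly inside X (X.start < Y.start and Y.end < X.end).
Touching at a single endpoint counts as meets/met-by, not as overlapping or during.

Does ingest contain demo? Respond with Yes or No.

ingest = [March 27, March 28], demo = [March 6, March 14].
Actual relation of ingest to demo: after.
Asked whether 'contains' holds → No.

No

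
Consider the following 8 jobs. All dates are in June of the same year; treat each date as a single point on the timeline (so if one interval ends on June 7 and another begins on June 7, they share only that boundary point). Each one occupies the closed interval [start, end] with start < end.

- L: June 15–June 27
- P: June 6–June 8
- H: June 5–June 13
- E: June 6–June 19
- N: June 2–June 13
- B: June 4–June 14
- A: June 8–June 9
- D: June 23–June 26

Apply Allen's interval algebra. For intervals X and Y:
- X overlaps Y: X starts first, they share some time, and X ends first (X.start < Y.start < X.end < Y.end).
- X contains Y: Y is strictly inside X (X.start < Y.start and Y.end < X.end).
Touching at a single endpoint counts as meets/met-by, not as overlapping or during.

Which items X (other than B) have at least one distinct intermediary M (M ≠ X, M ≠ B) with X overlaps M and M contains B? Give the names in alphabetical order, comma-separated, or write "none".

none

Target B = [June 4, June 14].
Intermediaries M with M contains B: none.
Union: none.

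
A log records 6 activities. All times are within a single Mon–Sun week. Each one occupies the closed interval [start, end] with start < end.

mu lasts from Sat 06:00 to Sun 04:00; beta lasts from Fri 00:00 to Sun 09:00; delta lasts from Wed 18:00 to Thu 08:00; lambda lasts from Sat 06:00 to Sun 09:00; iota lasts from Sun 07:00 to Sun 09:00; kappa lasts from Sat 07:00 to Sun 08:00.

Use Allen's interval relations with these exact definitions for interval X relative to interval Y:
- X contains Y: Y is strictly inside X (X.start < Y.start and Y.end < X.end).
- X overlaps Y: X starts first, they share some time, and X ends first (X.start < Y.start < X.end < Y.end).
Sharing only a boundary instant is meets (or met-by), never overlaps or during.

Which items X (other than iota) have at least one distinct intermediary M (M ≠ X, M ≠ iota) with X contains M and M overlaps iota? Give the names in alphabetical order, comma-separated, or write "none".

Target iota = [Sun 07:00, Sun 09:00].
Intermediaries M with M overlaps iota: kappa.
Via kappa — items with X contains kappa: beta, lambda.
Union: beta, lambda.

beta, lambda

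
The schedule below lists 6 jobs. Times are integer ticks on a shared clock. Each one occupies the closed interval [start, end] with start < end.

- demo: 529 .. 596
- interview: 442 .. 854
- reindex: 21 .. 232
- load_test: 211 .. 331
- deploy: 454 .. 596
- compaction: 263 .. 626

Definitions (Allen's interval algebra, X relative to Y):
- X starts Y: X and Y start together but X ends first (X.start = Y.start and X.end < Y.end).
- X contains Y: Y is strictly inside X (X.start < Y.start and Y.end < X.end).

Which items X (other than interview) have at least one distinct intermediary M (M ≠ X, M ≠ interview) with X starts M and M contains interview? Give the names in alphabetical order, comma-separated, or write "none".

Target interview = [442, 854].
Intermediaries M with M contains interview: none.
Union: none.

none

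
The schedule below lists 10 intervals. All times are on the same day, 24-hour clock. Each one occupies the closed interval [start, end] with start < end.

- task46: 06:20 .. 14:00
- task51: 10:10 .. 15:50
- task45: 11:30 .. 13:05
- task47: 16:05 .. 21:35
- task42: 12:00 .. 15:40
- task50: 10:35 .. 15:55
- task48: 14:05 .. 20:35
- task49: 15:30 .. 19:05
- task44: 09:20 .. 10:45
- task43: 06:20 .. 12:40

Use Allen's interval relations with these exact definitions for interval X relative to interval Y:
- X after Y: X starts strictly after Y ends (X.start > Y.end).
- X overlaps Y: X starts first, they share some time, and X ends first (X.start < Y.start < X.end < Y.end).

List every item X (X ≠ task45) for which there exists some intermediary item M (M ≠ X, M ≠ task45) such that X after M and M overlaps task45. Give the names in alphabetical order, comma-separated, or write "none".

Target task45 = [11:30, 13:05].
Intermediaries M with M overlaps task45: task43.
Via task43 — items with X after task43: task47, task48, task49.
Union: task47, task48, task49.

task47, task48, task49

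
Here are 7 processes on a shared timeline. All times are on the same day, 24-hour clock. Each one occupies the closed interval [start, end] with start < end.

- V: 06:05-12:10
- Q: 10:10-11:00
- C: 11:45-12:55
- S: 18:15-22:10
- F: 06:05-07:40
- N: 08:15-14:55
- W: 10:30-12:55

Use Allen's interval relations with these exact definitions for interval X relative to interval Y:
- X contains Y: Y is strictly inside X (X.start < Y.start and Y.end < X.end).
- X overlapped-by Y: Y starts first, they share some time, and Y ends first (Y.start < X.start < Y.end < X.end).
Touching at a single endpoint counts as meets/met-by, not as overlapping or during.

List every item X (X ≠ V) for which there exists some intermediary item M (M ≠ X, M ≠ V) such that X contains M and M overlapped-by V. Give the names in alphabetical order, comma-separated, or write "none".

Target V = [06:05, 12:10].
Intermediaries M with M overlapped-by V: C, N, W.
Via C — items with X contains C: N.
Via N — items with X contains N: none.
Via W — items with X contains W: N.
Union: N.

N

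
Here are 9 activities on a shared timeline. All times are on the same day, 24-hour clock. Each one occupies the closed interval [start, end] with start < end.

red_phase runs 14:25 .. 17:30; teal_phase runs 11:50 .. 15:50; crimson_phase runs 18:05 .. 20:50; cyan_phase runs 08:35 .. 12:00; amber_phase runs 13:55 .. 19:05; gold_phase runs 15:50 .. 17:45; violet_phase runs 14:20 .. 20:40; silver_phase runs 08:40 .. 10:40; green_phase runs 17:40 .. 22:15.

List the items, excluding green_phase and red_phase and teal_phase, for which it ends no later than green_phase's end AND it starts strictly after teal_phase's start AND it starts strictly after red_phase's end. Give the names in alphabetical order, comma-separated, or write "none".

Conditions: its end is no later than green_phase's end (X.end <= 22:15) AND its start is strictly after teal_phase's start (X.start > 11:50) AND its start is strictly after red_phase's end (X.start > 17:30).
amber_phase: end 19:05 <= 22:15? ✓; start 13:55 > 11:50? ✓; start 13:55 > 17:30? ✗ → no.
crimson_phase: end 20:50 <= 22:15? ✓; start 18:05 > 11:50? ✓; start 18:05 > 17:30? ✓ → yes.
cyan_phase: end 12:00 <= 22:15? ✓; start 08:35 > 11:50? ✗; start 08:35 > 17:30? ✗ → no.
gold_phase: end 17:45 <= 22:15? ✓; start 15:50 > 11:50? ✓; start 15:50 > 17:30? ✗ → no.
silver_phase: end 10:40 <= 22:15? ✓; start 08:40 > 11:50? ✗; start 08:40 > 17:30? ✗ → no.
violet_phase: end 20:40 <= 22:15? ✓; start 14:20 > 11:50? ✓; start 14:20 > 17:30? ✗ → no.
Result: crimson_phase.

crimson_phase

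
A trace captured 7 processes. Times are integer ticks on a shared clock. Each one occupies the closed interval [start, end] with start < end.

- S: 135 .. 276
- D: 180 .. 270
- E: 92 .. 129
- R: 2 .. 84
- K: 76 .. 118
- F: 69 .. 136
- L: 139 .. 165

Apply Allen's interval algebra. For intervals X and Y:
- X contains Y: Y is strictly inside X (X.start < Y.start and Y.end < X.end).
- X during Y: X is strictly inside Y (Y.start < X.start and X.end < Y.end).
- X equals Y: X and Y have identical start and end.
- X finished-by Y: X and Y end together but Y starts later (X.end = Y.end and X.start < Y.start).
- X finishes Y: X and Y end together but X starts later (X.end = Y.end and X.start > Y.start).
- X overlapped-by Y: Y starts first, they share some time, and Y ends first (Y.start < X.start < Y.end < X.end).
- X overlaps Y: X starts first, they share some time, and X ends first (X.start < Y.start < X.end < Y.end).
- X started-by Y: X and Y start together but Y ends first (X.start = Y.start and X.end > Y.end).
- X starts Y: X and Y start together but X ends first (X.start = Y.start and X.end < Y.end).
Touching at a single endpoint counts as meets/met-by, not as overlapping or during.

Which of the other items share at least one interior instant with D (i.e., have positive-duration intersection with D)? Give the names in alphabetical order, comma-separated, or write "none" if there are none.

Target D = [180, 270].
E [92, 129] → before → no.
F [69, 136] → before → no.
K [76, 118] → before → no.
L [139, 165] → before → no.
R [2, 84] → before → no.
S [135, 276] → contains → yes.
Result: S.

S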